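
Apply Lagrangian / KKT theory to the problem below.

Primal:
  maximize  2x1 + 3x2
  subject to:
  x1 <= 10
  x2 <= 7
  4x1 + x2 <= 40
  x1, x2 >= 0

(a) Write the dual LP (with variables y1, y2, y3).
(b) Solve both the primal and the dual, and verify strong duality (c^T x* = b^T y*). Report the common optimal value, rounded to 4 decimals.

The standard primal-dual pair for 'max c^T x s.t. A x <= b, x >= 0' is:
  Dual:  min b^T y  s.t.  A^T y >= c,  y >= 0.

So the dual LP is:
  minimize  10y1 + 7y2 + 40y3
  subject to:
    y1 + 4y3 >= 2
    y2 + y3 >= 3
    y1, y2, y3 >= 0

Solving the primal: x* = (8.25, 7).
  primal value c^T x* = 37.5.
Solving the dual: y* = (0, 2.5, 0.5).
  dual value b^T y* = 37.5.
Strong duality: c^T x* = b^T y*. Confirmed.

37.5


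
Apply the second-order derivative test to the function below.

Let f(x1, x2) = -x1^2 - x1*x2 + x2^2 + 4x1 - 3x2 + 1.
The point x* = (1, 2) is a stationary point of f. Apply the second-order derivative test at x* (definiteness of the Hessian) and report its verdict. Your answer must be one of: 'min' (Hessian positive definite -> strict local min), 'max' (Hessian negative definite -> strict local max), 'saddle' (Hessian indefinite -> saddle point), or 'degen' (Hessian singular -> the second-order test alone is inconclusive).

Compute the Hessian H = grad^2 f:
  H = [[-2, -1], [-1, 2]]
Verify stationarity: grad f(x*) = H x* + g = (0, 0).
Eigenvalues of H: -2.2361, 2.2361.
Eigenvalues have mixed signs, so H is indefinite -> x* is a saddle point.

saddle


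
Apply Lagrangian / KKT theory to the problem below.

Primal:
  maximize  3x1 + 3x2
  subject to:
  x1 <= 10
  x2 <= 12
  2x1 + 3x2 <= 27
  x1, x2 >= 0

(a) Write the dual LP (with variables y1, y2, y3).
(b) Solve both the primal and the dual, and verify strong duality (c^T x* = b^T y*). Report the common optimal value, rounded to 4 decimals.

The standard primal-dual pair for 'max c^T x s.t. A x <= b, x >= 0' is:
  Dual:  min b^T y  s.t.  A^T y >= c,  y >= 0.

So the dual LP is:
  minimize  10y1 + 12y2 + 27y3
  subject to:
    y1 + 2y3 >= 3
    y2 + 3y3 >= 3
    y1, y2, y3 >= 0

Solving the primal: x* = (10, 2.3333).
  primal value c^T x* = 37.
Solving the dual: y* = (1, 0, 1).
  dual value b^T y* = 37.
Strong duality: c^T x* = b^T y*. Confirmed.

37


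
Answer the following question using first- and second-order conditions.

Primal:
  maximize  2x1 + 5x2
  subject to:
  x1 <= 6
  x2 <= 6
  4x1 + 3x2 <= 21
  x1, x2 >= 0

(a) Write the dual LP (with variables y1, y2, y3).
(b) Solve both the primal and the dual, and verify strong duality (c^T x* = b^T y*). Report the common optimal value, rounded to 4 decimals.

The standard primal-dual pair for 'max c^T x s.t. A x <= b, x >= 0' is:
  Dual:  min b^T y  s.t.  A^T y >= c,  y >= 0.

So the dual LP is:
  minimize  6y1 + 6y2 + 21y3
  subject to:
    y1 + 4y3 >= 2
    y2 + 3y3 >= 5
    y1, y2, y3 >= 0

Solving the primal: x* = (0.75, 6).
  primal value c^T x* = 31.5.
Solving the dual: y* = (0, 3.5, 0.5).
  dual value b^T y* = 31.5.
Strong duality: c^T x* = b^T y*. Confirmed.

31.5


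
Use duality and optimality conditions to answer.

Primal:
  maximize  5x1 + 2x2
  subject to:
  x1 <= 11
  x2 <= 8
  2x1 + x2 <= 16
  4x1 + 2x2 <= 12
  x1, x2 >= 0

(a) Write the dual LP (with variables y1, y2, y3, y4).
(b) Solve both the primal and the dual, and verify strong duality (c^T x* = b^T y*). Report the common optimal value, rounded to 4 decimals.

The standard primal-dual pair for 'max c^T x s.t. A x <= b, x >= 0' is:
  Dual:  min b^T y  s.t.  A^T y >= c,  y >= 0.

So the dual LP is:
  minimize  11y1 + 8y2 + 16y3 + 12y4
  subject to:
    y1 + 2y3 + 4y4 >= 5
    y2 + y3 + 2y4 >= 2
    y1, y2, y3, y4 >= 0

Solving the primal: x* = (3, 0).
  primal value c^T x* = 15.
Solving the dual: y* = (0, 0, 0, 1.25).
  dual value b^T y* = 15.
Strong duality: c^T x* = b^T y*. Confirmed.

15


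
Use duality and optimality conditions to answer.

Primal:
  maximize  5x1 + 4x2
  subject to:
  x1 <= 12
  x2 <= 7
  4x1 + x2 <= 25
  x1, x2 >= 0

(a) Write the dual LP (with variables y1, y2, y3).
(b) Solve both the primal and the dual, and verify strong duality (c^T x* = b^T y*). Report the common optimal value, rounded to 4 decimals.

The standard primal-dual pair for 'max c^T x s.t. A x <= b, x >= 0' is:
  Dual:  min b^T y  s.t.  A^T y >= c,  y >= 0.

So the dual LP is:
  minimize  12y1 + 7y2 + 25y3
  subject to:
    y1 + 4y3 >= 5
    y2 + y3 >= 4
    y1, y2, y3 >= 0

Solving the primal: x* = (4.5, 7).
  primal value c^T x* = 50.5.
Solving the dual: y* = (0, 2.75, 1.25).
  dual value b^T y* = 50.5.
Strong duality: c^T x* = b^T y*. Confirmed.

50.5


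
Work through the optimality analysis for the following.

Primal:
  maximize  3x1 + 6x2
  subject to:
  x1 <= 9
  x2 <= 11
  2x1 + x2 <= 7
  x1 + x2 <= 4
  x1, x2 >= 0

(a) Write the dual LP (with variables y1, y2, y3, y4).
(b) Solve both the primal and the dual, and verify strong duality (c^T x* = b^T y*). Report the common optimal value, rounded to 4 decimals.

The standard primal-dual pair for 'max c^T x s.t. A x <= b, x >= 0' is:
  Dual:  min b^T y  s.t.  A^T y >= c,  y >= 0.

So the dual LP is:
  minimize  9y1 + 11y2 + 7y3 + 4y4
  subject to:
    y1 + 2y3 + y4 >= 3
    y2 + y3 + y4 >= 6
    y1, y2, y3, y4 >= 0

Solving the primal: x* = (0, 4).
  primal value c^T x* = 24.
Solving the dual: y* = (0, 0, 0, 6).
  dual value b^T y* = 24.
Strong duality: c^T x* = b^T y*. Confirmed.

24


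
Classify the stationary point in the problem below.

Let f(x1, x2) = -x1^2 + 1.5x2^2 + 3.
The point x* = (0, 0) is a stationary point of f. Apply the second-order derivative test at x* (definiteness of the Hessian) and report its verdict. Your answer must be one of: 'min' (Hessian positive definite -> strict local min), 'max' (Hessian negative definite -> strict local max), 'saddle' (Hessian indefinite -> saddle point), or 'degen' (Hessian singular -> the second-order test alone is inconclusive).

Compute the Hessian H = grad^2 f:
  H = [[-2, 0], [0, 3]]
Verify stationarity: grad f(x*) = H x* + g = (0, 0).
Eigenvalues of H: -2, 3.
Eigenvalues have mixed signs, so H is indefinite -> x* is a saddle point.

saddle


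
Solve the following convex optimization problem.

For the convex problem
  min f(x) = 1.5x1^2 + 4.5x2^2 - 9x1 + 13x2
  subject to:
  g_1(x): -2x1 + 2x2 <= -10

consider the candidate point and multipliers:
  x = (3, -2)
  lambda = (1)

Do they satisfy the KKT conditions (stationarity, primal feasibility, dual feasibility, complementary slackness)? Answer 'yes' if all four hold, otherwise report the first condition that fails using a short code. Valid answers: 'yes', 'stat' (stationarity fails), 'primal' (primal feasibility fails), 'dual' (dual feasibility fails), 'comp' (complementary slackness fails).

Gradient of f: grad f(x) = Q x + c = (0, -5)
Constraint values g_i(x) = a_i^T x - b_i:
  g_1((3, -2)) = 0
Stationarity residual: grad f(x) + sum_i lambda_i a_i = (-2, -3)
  -> stationarity FAILS
Primal feasibility (all g_i <= 0): OK
Dual feasibility (all lambda_i >= 0): OK
Complementary slackness (lambda_i * g_i(x) = 0 for all i): OK

Verdict: the first failing condition is stationarity -> stat.

stat


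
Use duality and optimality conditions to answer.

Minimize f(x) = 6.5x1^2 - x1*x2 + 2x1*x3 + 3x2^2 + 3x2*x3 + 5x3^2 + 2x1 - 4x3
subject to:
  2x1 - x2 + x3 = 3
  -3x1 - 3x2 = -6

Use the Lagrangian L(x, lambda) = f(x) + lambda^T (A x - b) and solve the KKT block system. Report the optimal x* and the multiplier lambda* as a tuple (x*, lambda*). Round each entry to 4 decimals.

Form the Lagrangian:
  L(x, lambda) = (1/2) x^T Q x + c^T x + lambda^T (A x - b)
Stationarity (grad_x L = 0): Q x + c + A^T lambda = 0.
Primal feasibility: A x = b.

This gives the KKT block system:
  [ Q   A^T ] [ x     ]   [-c ]
  [ A    0  ] [ lambda ] = [ b ]

Solving the linear system:
  x*      = (1.4786, 0.5214, 0.5641)
  lambda* = (-6.1624, 3.1681)
  f(x*)   = 19.0983

x* = (1.4786, 0.5214, 0.5641), lambda* = (-6.1624, 3.1681)


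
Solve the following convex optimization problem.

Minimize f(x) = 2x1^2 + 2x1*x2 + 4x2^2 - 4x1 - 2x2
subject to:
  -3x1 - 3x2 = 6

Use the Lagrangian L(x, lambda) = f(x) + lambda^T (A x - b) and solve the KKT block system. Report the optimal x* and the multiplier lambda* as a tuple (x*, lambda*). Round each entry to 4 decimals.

Form the Lagrangian:
  L(x, lambda) = (1/2) x^T Q x + c^T x + lambda^T (A x - b)
Stationarity (grad_x L = 0): Q x + c + A^T lambda = 0.
Primal feasibility: A x = b.

This gives the KKT block system:
  [ Q   A^T ] [ x     ]   [-c ]
  [ A    0  ] [ lambda ] = [ b ]

Solving the linear system:
  x*      = (-1.25, -0.75)
  lambda* = (-3.5)
  f(x*)   = 13.75

x* = (-1.25, -0.75), lambda* = (-3.5)


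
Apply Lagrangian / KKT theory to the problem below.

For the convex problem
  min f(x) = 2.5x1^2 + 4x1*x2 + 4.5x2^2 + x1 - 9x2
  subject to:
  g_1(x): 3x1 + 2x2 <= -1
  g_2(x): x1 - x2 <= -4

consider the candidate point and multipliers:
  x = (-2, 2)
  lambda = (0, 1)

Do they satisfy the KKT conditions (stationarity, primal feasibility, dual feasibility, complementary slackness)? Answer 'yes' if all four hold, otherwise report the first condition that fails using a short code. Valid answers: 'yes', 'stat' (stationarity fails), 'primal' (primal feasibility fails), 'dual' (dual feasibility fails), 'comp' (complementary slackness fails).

Gradient of f: grad f(x) = Q x + c = (-1, 1)
Constraint values g_i(x) = a_i^T x - b_i:
  g_1((-2, 2)) = -1
  g_2((-2, 2)) = 0
Stationarity residual: grad f(x) + sum_i lambda_i a_i = (0, 0)
  -> stationarity OK
Primal feasibility (all g_i <= 0): OK
Dual feasibility (all lambda_i >= 0): OK
Complementary slackness (lambda_i * g_i(x) = 0 for all i): OK

Verdict: yes, KKT holds.

yes


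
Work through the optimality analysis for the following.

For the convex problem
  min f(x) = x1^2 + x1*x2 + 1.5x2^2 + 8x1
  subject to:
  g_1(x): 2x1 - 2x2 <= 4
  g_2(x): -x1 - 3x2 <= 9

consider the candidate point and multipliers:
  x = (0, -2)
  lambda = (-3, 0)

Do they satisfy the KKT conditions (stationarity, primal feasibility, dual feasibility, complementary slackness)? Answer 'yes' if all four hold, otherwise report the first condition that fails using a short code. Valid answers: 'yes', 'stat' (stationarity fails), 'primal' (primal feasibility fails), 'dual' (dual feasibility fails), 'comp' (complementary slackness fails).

Gradient of f: grad f(x) = Q x + c = (6, -6)
Constraint values g_i(x) = a_i^T x - b_i:
  g_1((0, -2)) = 0
  g_2((0, -2)) = -3
Stationarity residual: grad f(x) + sum_i lambda_i a_i = (0, 0)
  -> stationarity OK
Primal feasibility (all g_i <= 0): OK
Dual feasibility (all lambda_i >= 0): FAILS
Complementary slackness (lambda_i * g_i(x) = 0 for all i): OK

Verdict: the first failing condition is dual_feasibility -> dual.

dual


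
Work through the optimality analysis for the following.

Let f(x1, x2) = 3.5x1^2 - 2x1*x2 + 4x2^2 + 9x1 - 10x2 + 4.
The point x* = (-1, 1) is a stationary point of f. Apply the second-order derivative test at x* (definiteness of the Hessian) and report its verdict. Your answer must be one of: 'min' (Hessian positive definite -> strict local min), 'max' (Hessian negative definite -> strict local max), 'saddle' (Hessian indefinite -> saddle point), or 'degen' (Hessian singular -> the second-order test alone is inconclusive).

Compute the Hessian H = grad^2 f:
  H = [[7, -2], [-2, 8]]
Verify stationarity: grad f(x*) = H x* + g = (0, 0).
Eigenvalues of H: 5.4384, 9.5616.
Both eigenvalues > 0, so H is positive definite -> x* is a strict local min.

min


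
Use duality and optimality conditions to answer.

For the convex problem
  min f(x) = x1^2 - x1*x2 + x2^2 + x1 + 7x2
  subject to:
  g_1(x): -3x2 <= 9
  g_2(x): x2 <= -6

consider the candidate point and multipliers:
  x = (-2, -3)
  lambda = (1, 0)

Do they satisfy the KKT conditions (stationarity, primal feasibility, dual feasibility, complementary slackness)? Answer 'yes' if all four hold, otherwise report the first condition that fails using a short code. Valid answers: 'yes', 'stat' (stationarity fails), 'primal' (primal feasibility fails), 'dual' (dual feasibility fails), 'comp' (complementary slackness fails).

Gradient of f: grad f(x) = Q x + c = (0, 3)
Constraint values g_i(x) = a_i^T x - b_i:
  g_1((-2, -3)) = 0
  g_2((-2, -3)) = 3
Stationarity residual: grad f(x) + sum_i lambda_i a_i = (0, 0)
  -> stationarity OK
Primal feasibility (all g_i <= 0): FAILS
Dual feasibility (all lambda_i >= 0): OK
Complementary slackness (lambda_i * g_i(x) = 0 for all i): OK

Verdict: the first failing condition is primal_feasibility -> primal.

primal


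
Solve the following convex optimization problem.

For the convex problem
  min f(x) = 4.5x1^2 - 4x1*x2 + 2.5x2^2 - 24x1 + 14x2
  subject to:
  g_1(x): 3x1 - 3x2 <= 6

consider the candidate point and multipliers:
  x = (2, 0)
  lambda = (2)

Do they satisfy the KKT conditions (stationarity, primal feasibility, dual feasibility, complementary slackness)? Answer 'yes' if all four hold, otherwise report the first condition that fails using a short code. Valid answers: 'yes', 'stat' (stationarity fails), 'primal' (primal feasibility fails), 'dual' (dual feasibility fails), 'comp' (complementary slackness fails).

Gradient of f: grad f(x) = Q x + c = (-6, 6)
Constraint values g_i(x) = a_i^T x - b_i:
  g_1((2, 0)) = 0
Stationarity residual: grad f(x) + sum_i lambda_i a_i = (0, 0)
  -> stationarity OK
Primal feasibility (all g_i <= 0): OK
Dual feasibility (all lambda_i >= 0): OK
Complementary slackness (lambda_i * g_i(x) = 0 for all i): OK

Verdict: yes, KKT holds.

yes


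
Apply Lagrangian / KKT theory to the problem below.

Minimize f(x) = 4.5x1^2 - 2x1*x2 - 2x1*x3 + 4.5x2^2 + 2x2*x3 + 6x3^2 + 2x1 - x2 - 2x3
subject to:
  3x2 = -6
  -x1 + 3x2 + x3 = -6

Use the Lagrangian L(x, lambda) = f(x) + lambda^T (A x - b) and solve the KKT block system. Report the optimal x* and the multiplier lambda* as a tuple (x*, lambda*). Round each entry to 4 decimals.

Form the Lagrangian:
  L(x, lambda) = (1/2) x^T Q x + c^T x + lambda^T (A x - b)
Stationarity (grad_x L = 0): Q x + c + A^T lambda = 0.
Primal feasibility: A x = b.

This gives the KKT block system:
  [ Q   A^T ] [ x     ]   [-c ]
  [ A    0  ] [ lambda ] = [ b ]

Solving the linear system:
  x*      = (0, -2, 0)
  lambda* = (0.3333, 6)
  f(x*)   = 20

x* = (0, -2, 0), lambda* = (0.3333, 6)


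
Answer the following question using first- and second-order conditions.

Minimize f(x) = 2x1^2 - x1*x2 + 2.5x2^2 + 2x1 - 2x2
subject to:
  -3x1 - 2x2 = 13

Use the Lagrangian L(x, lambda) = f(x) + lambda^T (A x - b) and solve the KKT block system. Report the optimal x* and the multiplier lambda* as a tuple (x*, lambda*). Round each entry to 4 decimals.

Form the Lagrangian:
  L(x, lambda) = (1/2) x^T Q x + c^T x + lambda^T (A x - b)
Stationarity (grad_x L = 0): Q x + c + A^T lambda = 0.
Primal feasibility: A x = b.

This gives the KKT block system:
  [ Q   A^T ] [ x     ]   [-c ]
  [ A    0  ] [ lambda ] = [ b ]

Solving the linear system:
  x*      = (-3.3014, -1.5479)
  lambda* = (-3.2192)
  f(x*)   = 19.1712

x* = (-3.3014, -1.5479), lambda* = (-3.2192)


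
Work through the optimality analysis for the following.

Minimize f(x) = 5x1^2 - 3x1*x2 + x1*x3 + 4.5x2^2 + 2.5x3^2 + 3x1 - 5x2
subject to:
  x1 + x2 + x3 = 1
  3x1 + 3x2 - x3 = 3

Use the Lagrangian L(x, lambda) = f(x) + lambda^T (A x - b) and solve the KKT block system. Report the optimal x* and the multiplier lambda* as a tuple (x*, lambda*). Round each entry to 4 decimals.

Form the Lagrangian:
  L(x, lambda) = (1/2) x^T Q x + c^T x + lambda^T (A x - b)
Stationarity (grad_x L = 0): Q x + c + A^T lambda = 0.
Primal feasibility: A x = b.

This gives the KKT block system:
  [ Q   A^T ] [ x     ]   [-c ]
  [ A    0  ] [ lambda ] = [ b ]

Solving the linear system:
  x*      = (0.16, 0.84, 0)
  lambda* = (-0.64, -0.48)
  f(x*)   = -0.82

x* = (0.16, 0.84, 0), lambda* = (-0.64, -0.48)


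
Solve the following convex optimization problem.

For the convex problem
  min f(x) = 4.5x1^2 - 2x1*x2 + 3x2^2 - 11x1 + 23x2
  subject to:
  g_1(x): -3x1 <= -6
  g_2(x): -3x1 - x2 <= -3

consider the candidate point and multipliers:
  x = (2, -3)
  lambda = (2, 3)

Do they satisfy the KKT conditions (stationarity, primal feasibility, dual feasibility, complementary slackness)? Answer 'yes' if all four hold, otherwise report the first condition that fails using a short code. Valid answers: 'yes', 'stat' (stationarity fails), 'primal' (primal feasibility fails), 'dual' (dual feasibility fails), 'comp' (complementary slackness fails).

Gradient of f: grad f(x) = Q x + c = (13, 1)
Constraint values g_i(x) = a_i^T x - b_i:
  g_1((2, -3)) = 0
  g_2((2, -3)) = 0
Stationarity residual: grad f(x) + sum_i lambda_i a_i = (-2, -2)
  -> stationarity FAILS
Primal feasibility (all g_i <= 0): OK
Dual feasibility (all lambda_i >= 0): OK
Complementary slackness (lambda_i * g_i(x) = 0 for all i): OK

Verdict: the first failing condition is stationarity -> stat.

stat


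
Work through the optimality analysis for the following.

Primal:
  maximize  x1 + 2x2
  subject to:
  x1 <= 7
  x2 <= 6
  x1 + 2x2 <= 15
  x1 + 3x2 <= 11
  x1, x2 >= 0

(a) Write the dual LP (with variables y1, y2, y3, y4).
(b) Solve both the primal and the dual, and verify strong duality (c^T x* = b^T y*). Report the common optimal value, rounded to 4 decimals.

The standard primal-dual pair for 'max c^T x s.t. A x <= b, x >= 0' is:
  Dual:  min b^T y  s.t.  A^T y >= c,  y >= 0.

So the dual LP is:
  minimize  7y1 + 6y2 + 15y3 + 11y4
  subject to:
    y1 + y3 + y4 >= 1
    y2 + 2y3 + 3y4 >= 2
    y1, y2, y3, y4 >= 0

Solving the primal: x* = (7, 1.3333).
  primal value c^T x* = 9.6667.
Solving the dual: y* = (0.3333, 0, 0, 0.6667).
  dual value b^T y* = 9.6667.
Strong duality: c^T x* = b^T y*. Confirmed.

9.6667


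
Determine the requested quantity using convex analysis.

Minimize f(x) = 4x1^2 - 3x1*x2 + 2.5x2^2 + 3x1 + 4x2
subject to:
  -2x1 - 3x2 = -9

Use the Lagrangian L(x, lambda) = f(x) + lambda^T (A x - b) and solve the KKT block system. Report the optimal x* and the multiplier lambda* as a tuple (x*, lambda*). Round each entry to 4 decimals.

Form the Lagrangian:
  L(x, lambda) = (1/2) x^T Q x + c^T x + lambda^T (A x - b)
Stationarity (grad_x L = 0): Q x + c + A^T lambda = 0.
Primal feasibility: A x = b.

This gives the KKT block system:
  [ Q   A^T ] [ x     ]   [-c ]
  [ A    0  ] [ lambda ] = [ b ]

Solving the linear system:
  x*      = (1.3125, 2.125)
  lambda* = (3.5625)
  f(x*)   = 22.25

x* = (1.3125, 2.125), lambda* = (3.5625)


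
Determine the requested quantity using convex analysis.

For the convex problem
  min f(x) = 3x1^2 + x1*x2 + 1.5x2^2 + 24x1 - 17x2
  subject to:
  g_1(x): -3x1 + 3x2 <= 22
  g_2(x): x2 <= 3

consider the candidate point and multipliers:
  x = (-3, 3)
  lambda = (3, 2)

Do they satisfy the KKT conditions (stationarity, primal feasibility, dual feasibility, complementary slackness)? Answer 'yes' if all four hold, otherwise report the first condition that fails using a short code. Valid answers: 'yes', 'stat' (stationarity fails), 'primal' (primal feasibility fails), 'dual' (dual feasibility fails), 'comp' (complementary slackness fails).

Gradient of f: grad f(x) = Q x + c = (9, -11)
Constraint values g_i(x) = a_i^T x - b_i:
  g_1((-3, 3)) = -4
  g_2((-3, 3)) = 0
Stationarity residual: grad f(x) + sum_i lambda_i a_i = (0, 0)
  -> stationarity OK
Primal feasibility (all g_i <= 0): OK
Dual feasibility (all lambda_i >= 0): OK
Complementary slackness (lambda_i * g_i(x) = 0 for all i): FAILS

Verdict: the first failing condition is complementary_slackness -> comp.

comp


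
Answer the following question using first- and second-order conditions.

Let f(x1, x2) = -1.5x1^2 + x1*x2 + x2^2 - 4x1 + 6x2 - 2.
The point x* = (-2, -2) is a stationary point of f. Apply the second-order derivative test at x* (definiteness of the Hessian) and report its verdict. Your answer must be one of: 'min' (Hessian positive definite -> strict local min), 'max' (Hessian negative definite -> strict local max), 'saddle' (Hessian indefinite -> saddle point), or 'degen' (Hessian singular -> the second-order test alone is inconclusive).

Compute the Hessian H = grad^2 f:
  H = [[-3, 1], [1, 2]]
Verify stationarity: grad f(x*) = H x* + g = (0, 0).
Eigenvalues of H: -3.1926, 2.1926.
Eigenvalues have mixed signs, so H is indefinite -> x* is a saddle point.

saddle


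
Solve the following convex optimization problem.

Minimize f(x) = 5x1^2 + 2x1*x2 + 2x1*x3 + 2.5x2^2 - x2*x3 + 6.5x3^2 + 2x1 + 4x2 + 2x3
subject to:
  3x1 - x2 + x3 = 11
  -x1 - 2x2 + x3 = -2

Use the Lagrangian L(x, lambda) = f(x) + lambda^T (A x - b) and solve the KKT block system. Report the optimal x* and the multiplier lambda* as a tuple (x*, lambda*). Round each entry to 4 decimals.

Form the Lagrangian:
  L(x, lambda) = (1/2) x^T Q x + c^T x + lambda^T (A x - b)
Stationarity (grad_x L = 0): Q x + c + A^T lambda = 0.
Primal feasibility: A x = b.

This gives the KKT block system:
  [ Q   A^T ] [ x     ]   [-c ]
  [ A    0  ] [ lambda ] = [ b ]

Solving the linear system:
  x*      = (3.5263, -1.1053, -0.6842)
  lambda* = (-8.7368, 7.4737)
  f(x*)   = 56.1579

x* = (3.5263, -1.1053, -0.6842), lambda* = (-8.7368, 7.4737)


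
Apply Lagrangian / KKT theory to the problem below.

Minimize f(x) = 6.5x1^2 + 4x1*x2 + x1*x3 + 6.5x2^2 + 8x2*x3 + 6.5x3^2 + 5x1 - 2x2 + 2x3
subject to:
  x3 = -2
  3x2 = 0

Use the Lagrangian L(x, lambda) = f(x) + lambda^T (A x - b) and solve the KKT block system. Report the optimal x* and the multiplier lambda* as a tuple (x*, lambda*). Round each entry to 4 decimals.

Form the Lagrangian:
  L(x, lambda) = (1/2) x^T Q x + c^T x + lambda^T (A x - b)
Stationarity (grad_x L = 0): Q x + c + A^T lambda = 0.
Primal feasibility: A x = b.

This gives the KKT block system:
  [ Q   A^T ] [ x     ]   [-c ]
  [ A    0  ] [ lambda ] = [ b ]

Solving the linear system:
  x*      = (-0.2308, 0, -2)
  lambda* = (24.2308, 6.3077)
  f(x*)   = 21.6538

x* = (-0.2308, 0, -2), lambda* = (24.2308, 6.3077)


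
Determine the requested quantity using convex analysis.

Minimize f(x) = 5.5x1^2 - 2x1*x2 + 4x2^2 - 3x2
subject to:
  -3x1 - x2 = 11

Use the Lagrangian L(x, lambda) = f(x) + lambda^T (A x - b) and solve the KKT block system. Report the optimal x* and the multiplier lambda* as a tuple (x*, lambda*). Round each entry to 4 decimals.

Form the Lagrangian:
  L(x, lambda) = (1/2) x^T Q x + c^T x + lambda^T (A x - b)
Stationarity (grad_x L = 0): Q x + c + A^T lambda = 0.
Primal feasibility: A x = b.

This gives the KKT block system:
  [ Q   A^T ] [ x     ]   [-c ]
  [ A    0  ] [ lambda ] = [ b ]

Solving the linear system:
  x*      = (-3.1053, -1.6842)
  lambda* = (-10.2632)
  f(x*)   = 58.9737

x* = (-3.1053, -1.6842), lambda* = (-10.2632)


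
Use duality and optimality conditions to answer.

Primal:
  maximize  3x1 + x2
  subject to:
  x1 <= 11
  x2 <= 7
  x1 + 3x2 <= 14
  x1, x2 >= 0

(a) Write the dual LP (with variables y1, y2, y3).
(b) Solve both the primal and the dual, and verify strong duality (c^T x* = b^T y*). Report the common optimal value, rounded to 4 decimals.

The standard primal-dual pair for 'max c^T x s.t. A x <= b, x >= 0' is:
  Dual:  min b^T y  s.t.  A^T y >= c,  y >= 0.

So the dual LP is:
  minimize  11y1 + 7y2 + 14y3
  subject to:
    y1 + y3 >= 3
    y2 + 3y3 >= 1
    y1, y2, y3 >= 0

Solving the primal: x* = (11, 1).
  primal value c^T x* = 34.
Solving the dual: y* = (2.6667, 0, 0.3333).
  dual value b^T y* = 34.
Strong duality: c^T x* = b^T y*. Confirmed.

34


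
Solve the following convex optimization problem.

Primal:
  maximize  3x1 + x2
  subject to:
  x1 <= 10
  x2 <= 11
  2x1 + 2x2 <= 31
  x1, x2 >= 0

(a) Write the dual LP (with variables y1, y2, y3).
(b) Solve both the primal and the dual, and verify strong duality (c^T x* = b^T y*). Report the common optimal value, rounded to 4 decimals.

The standard primal-dual pair for 'max c^T x s.t. A x <= b, x >= 0' is:
  Dual:  min b^T y  s.t.  A^T y >= c,  y >= 0.

So the dual LP is:
  minimize  10y1 + 11y2 + 31y3
  subject to:
    y1 + 2y3 >= 3
    y2 + 2y3 >= 1
    y1, y2, y3 >= 0

Solving the primal: x* = (10, 5.5).
  primal value c^T x* = 35.5.
Solving the dual: y* = (2, 0, 0.5).
  dual value b^T y* = 35.5.
Strong duality: c^T x* = b^T y*. Confirmed.

35.5


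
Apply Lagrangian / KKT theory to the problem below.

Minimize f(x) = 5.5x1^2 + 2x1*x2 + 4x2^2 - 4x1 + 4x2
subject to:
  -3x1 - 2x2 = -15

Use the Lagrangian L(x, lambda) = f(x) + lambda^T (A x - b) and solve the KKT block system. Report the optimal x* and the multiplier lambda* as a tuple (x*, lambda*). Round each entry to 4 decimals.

Form the Lagrangian:
  L(x, lambda) = (1/2) x^T Q x + c^T x + lambda^T (A x - b)
Stationarity (grad_x L = 0): Q x + c + A^T lambda = 0.
Primal feasibility: A x = b.

This gives the KKT block system:
  [ Q   A^T ] [ x     ]   [-c ]
  [ A    0  ] [ lambda ] = [ b ]

Solving the linear system:
  x*      = (3.6957, 1.9565)
  lambda* = (13.5217)
  f(x*)   = 97.9348

x* = (3.6957, 1.9565), lambda* = (13.5217)


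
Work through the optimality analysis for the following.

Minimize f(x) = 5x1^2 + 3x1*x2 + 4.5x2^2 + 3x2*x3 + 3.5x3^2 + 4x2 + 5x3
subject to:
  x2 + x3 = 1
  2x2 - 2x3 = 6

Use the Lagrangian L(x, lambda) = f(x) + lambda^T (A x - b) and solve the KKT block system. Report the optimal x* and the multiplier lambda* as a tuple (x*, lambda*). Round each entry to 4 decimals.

Form the Lagrangian:
  L(x, lambda) = (1/2) x^T Q x + c^T x + lambda^T (A x - b)
Stationarity (grad_x L = 0): Q x + c + A^T lambda = 0.
Primal feasibility: A x = b.

This gives the KKT block system:
  [ Q   A^T ] [ x     ]   [-c ]
  [ A    0  ] [ lambda ] = [ b ]

Solving the linear system:
  x*      = (-0.6, 2, -1)
  lambda* = (-10.6, -3.3)
  f(x*)   = 16.7

x* = (-0.6, 2, -1), lambda* = (-10.6, -3.3)


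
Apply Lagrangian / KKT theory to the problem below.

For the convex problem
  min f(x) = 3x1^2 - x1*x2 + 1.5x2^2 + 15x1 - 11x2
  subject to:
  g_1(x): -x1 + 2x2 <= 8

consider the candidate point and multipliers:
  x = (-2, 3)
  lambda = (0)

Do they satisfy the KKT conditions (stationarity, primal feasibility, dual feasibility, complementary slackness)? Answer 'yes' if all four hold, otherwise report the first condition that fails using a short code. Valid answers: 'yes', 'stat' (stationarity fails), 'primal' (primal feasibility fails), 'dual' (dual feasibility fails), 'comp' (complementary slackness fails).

Gradient of f: grad f(x) = Q x + c = (0, 0)
Constraint values g_i(x) = a_i^T x - b_i:
  g_1((-2, 3)) = 0
Stationarity residual: grad f(x) + sum_i lambda_i a_i = (0, 0)
  -> stationarity OK
Primal feasibility (all g_i <= 0): OK
Dual feasibility (all lambda_i >= 0): OK
Complementary slackness (lambda_i * g_i(x) = 0 for all i): OK

Verdict: yes, KKT holds.

yes


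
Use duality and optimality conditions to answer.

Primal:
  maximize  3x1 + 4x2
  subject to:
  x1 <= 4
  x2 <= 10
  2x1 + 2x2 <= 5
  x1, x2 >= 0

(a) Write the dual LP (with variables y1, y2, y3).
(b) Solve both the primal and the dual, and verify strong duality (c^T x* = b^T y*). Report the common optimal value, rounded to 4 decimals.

The standard primal-dual pair for 'max c^T x s.t. A x <= b, x >= 0' is:
  Dual:  min b^T y  s.t.  A^T y >= c,  y >= 0.

So the dual LP is:
  minimize  4y1 + 10y2 + 5y3
  subject to:
    y1 + 2y3 >= 3
    y2 + 2y3 >= 4
    y1, y2, y3 >= 0

Solving the primal: x* = (0, 2.5).
  primal value c^T x* = 10.
Solving the dual: y* = (0, 0, 2).
  dual value b^T y* = 10.
Strong duality: c^T x* = b^T y*. Confirmed.

10


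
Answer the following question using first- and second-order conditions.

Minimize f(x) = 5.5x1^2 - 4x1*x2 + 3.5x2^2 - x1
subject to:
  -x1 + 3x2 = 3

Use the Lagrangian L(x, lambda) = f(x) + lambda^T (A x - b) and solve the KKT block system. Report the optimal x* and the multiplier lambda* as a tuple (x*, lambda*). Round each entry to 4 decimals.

Form the Lagrangian:
  L(x, lambda) = (1/2) x^T Q x + c^T x + lambda^T (A x - b)
Stationarity (grad_x L = 0): Q x + c + A^T lambda = 0.
Primal feasibility: A x = b.

This gives the KKT block system:
  [ Q   A^T ] [ x     ]   [-c ]
  [ A    0  ] [ lambda ] = [ b ]

Solving the linear system:
  x*      = (0.2927, 1.0976)
  lambda* = (-2.1707)
  f(x*)   = 3.1098

x* = (0.2927, 1.0976), lambda* = (-2.1707)


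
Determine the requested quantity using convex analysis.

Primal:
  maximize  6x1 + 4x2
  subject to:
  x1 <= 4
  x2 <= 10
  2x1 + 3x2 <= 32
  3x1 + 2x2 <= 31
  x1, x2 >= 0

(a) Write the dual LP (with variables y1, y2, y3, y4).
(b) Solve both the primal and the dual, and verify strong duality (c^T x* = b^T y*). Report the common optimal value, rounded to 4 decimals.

The standard primal-dual pair for 'max c^T x s.t. A x <= b, x >= 0' is:
  Dual:  min b^T y  s.t.  A^T y >= c,  y >= 0.

So the dual LP is:
  minimize  4y1 + 10y2 + 32y3 + 31y4
  subject to:
    y1 + 2y3 + 3y4 >= 6
    y2 + 3y3 + 2y4 >= 4
    y1, y2, y3, y4 >= 0

Solving the primal: x* = (4, 8).
  primal value c^T x* = 56.
Solving the dual: y* = (3.3333, 0, 1.3333, 0).
  dual value b^T y* = 56.
Strong duality: c^T x* = b^T y*. Confirmed.

56


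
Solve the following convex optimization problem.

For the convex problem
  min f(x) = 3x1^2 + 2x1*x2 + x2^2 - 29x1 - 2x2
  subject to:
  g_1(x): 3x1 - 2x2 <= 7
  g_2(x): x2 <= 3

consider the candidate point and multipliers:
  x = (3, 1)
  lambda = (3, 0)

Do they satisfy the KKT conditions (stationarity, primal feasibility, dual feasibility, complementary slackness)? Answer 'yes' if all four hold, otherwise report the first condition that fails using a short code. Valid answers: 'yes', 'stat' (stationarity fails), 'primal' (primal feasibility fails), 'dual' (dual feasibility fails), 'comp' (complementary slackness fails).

Gradient of f: grad f(x) = Q x + c = (-9, 6)
Constraint values g_i(x) = a_i^T x - b_i:
  g_1((3, 1)) = 0
  g_2((3, 1)) = -2
Stationarity residual: grad f(x) + sum_i lambda_i a_i = (0, 0)
  -> stationarity OK
Primal feasibility (all g_i <= 0): OK
Dual feasibility (all lambda_i >= 0): OK
Complementary slackness (lambda_i * g_i(x) = 0 for all i): OK

Verdict: yes, KKT holds.

yes


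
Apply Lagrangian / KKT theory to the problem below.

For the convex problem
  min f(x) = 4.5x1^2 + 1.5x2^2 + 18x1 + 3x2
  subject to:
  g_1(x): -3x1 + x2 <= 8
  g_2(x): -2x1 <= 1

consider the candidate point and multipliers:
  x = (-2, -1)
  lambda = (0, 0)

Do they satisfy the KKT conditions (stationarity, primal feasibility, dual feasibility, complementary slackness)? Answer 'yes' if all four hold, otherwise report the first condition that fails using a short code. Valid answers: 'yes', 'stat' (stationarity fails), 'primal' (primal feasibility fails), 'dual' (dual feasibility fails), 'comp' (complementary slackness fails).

Gradient of f: grad f(x) = Q x + c = (0, 0)
Constraint values g_i(x) = a_i^T x - b_i:
  g_1((-2, -1)) = -3
  g_2((-2, -1)) = 3
Stationarity residual: grad f(x) + sum_i lambda_i a_i = (0, 0)
  -> stationarity OK
Primal feasibility (all g_i <= 0): FAILS
Dual feasibility (all lambda_i >= 0): OK
Complementary slackness (lambda_i * g_i(x) = 0 for all i): OK

Verdict: the first failing condition is primal_feasibility -> primal.

primal


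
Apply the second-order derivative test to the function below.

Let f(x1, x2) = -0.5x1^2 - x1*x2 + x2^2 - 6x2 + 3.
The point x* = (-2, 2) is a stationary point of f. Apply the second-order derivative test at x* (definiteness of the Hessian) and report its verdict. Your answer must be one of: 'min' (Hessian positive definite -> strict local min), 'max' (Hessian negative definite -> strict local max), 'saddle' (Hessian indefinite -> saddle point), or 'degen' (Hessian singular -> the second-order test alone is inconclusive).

Compute the Hessian H = grad^2 f:
  H = [[-1, -1], [-1, 2]]
Verify stationarity: grad f(x*) = H x* + g = (0, 0).
Eigenvalues of H: -1.3028, 2.3028.
Eigenvalues have mixed signs, so H is indefinite -> x* is a saddle point.

saddle


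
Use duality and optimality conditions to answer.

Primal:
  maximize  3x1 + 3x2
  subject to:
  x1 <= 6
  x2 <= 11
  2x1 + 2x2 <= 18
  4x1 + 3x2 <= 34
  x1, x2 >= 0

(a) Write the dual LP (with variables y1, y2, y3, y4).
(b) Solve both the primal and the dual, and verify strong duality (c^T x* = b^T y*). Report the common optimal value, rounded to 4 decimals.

The standard primal-dual pair for 'max c^T x s.t. A x <= b, x >= 0' is:
  Dual:  min b^T y  s.t.  A^T y >= c,  y >= 0.

So the dual LP is:
  minimize  6y1 + 11y2 + 18y3 + 34y4
  subject to:
    y1 + 2y3 + 4y4 >= 3
    y2 + 2y3 + 3y4 >= 3
    y1, y2, y3, y4 >= 0

Solving the primal: x* = (6, 3).
  primal value c^T x* = 27.
Solving the dual: y* = (0, 0, 1.5, 0).
  dual value b^T y* = 27.
Strong duality: c^T x* = b^T y*. Confirmed.

27


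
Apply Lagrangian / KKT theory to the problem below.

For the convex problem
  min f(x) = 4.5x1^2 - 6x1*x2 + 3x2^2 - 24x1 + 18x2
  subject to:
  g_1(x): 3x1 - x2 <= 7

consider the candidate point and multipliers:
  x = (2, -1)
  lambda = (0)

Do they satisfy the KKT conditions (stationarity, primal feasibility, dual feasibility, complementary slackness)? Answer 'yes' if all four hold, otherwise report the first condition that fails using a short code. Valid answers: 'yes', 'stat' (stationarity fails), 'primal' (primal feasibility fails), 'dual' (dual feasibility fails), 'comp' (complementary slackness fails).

Gradient of f: grad f(x) = Q x + c = (0, 0)
Constraint values g_i(x) = a_i^T x - b_i:
  g_1((2, -1)) = 0
Stationarity residual: grad f(x) + sum_i lambda_i a_i = (0, 0)
  -> stationarity OK
Primal feasibility (all g_i <= 0): OK
Dual feasibility (all lambda_i >= 0): OK
Complementary slackness (lambda_i * g_i(x) = 0 for all i): OK

Verdict: yes, KKT holds.

yes


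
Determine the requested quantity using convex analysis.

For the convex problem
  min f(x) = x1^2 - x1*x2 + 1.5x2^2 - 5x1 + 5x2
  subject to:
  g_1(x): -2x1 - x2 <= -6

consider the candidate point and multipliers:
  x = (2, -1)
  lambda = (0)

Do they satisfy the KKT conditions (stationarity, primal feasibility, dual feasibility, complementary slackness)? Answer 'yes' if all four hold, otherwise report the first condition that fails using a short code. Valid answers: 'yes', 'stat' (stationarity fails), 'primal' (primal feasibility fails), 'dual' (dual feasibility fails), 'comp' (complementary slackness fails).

Gradient of f: grad f(x) = Q x + c = (0, 0)
Constraint values g_i(x) = a_i^T x - b_i:
  g_1((2, -1)) = 3
Stationarity residual: grad f(x) + sum_i lambda_i a_i = (0, 0)
  -> stationarity OK
Primal feasibility (all g_i <= 0): FAILS
Dual feasibility (all lambda_i >= 0): OK
Complementary slackness (lambda_i * g_i(x) = 0 for all i): OK

Verdict: the first failing condition is primal_feasibility -> primal.

primal


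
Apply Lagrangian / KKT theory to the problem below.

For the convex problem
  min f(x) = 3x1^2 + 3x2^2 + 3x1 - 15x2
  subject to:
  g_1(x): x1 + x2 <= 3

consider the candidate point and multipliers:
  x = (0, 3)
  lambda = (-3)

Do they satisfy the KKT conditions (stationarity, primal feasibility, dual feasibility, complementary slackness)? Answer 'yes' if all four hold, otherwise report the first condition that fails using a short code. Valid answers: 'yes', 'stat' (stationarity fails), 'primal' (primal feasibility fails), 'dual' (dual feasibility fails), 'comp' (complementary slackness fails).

Gradient of f: grad f(x) = Q x + c = (3, 3)
Constraint values g_i(x) = a_i^T x - b_i:
  g_1((0, 3)) = 0
Stationarity residual: grad f(x) + sum_i lambda_i a_i = (0, 0)
  -> stationarity OK
Primal feasibility (all g_i <= 0): OK
Dual feasibility (all lambda_i >= 0): FAILS
Complementary slackness (lambda_i * g_i(x) = 0 for all i): OK

Verdict: the first failing condition is dual_feasibility -> dual.

dual


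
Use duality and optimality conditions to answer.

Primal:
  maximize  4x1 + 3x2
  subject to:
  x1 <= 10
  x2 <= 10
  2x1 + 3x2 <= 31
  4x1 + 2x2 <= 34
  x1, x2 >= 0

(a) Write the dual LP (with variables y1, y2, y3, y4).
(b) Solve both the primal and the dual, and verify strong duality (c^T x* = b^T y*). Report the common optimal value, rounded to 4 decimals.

The standard primal-dual pair for 'max c^T x s.t. A x <= b, x >= 0' is:
  Dual:  min b^T y  s.t.  A^T y >= c,  y >= 0.

So the dual LP is:
  minimize  10y1 + 10y2 + 31y3 + 34y4
  subject to:
    y1 + 2y3 + 4y4 >= 4
    y2 + 3y3 + 2y4 >= 3
    y1, y2, y3, y4 >= 0

Solving the primal: x* = (5, 7).
  primal value c^T x* = 41.
Solving the dual: y* = (0, 0, 0.5, 0.75).
  dual value b^T y* = 41.
Strong duality: c^T x* = b^T y*. Confirmed.

41


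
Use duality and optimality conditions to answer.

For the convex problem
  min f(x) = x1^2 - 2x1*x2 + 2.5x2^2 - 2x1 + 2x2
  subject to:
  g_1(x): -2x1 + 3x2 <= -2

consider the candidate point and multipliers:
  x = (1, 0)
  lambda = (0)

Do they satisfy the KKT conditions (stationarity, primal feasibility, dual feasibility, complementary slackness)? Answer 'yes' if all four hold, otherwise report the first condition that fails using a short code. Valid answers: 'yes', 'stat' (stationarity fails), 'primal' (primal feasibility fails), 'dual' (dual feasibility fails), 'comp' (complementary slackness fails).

Gradient of f: grad f(x) = Q x + c = (0, 0)
Constraint values g_i(x) = a_i^T x - b_i:
  g_1((1, 0)) = 0
Stationarity residual: grad f(x) + sum_i lambda_i a_i = (0, 0)
  -> stationarity OK
Primal feasibility (all g_i <= 0): OK
Dual feasibility (all lambda_i >= 0): OK
Complementary slackness (lambda_i * g_i(x) = 0 for all i): OK

Verdict: yes, KKT holds.

yes


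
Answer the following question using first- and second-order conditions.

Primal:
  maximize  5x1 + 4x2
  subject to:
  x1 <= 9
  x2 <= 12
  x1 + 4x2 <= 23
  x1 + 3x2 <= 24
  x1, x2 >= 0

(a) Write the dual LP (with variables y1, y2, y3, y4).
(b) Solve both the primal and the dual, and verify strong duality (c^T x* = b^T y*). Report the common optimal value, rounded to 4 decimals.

The standard primal-dual pair for 'max c^T x s.t. A x <= b, x >= 0' is:
  Dual:  min b^T y  s.t.  A^T y >= c,  y >= 0.

So the dual LP is:
  minimize  9y1 + 12y2 + 23y3 + 24y4
  subject to:
    y1 + y3 + y4 >= 5
    y2 + 4y3 + 3y4 >= 4
    y1, y2, y3, y4 >= 0

Solving the primal: x* = (9, 3.5).
  primal value c^T x* = 59.
Solving the dual: y* = (4, 0, 1, 0).
  dual value b^T y* = 59.
Strong duality: c^T x* = b^T y*. Confirmed.

59


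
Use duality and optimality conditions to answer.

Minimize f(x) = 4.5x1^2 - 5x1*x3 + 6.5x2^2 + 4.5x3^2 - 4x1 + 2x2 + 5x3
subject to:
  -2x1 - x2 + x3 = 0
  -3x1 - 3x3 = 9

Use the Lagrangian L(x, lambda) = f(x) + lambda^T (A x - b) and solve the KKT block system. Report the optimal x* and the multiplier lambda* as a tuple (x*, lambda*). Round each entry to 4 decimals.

Form the Lagrangian:
  L(x, lambda) = (1/2) x^T Q x + c^T x + lambda^T (A x - b)
Stationarity (grad_x L = 0): Q x + c + A^T lambda = 0.
Primal feasibility: A x = b.

This gives the KKT block system:
  [ Q   A^T ] [ x     ]   [-c ]
  [ A    0  ] [ lambda ] = [ b ]

Solving the linear system:
  x*      = (-0.9931, -0.0207, -2.0069)
  lambda* = (1.731, -2.1218)
  f(x*)   = 6.4966

x* = (-0.9931, -0.0207, -2.0069), lambda* = (1.731, -2.1218)


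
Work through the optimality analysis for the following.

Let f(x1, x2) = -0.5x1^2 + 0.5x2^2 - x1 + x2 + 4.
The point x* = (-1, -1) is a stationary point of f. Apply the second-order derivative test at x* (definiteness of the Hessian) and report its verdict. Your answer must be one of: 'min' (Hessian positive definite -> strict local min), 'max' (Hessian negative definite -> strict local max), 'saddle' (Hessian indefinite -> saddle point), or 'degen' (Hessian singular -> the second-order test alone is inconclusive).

Compute the Hessian H = grad^2 f:
  H = [[-1, 0], [0, 1]]
Verify stationarity: grad f(x*) = H x* + g = (0, 0).
Eigenvalues of H: -1, 1.
Eigenvalues have mixed signs, so H is indefinite -> x* is a saddle point.

saddle


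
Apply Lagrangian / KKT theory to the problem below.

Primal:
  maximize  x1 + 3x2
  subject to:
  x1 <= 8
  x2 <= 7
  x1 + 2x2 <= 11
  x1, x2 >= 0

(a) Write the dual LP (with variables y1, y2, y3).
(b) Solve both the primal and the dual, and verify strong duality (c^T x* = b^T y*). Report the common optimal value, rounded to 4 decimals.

The standard primal-dual pair for 'max c^T x s.t. A x <= b, x >= 0' is:
  Dual:  min b^T y  s.t.  A^T y >= c,  y >= 0.

So the dual LP is:
  minimize  8y1 + 7y2 + 11y3
  subject to:
    y1 + y3 >= 1
    y2 + 2y3 >= 3
    y1, y2, y3 >= 0

Solving the primal: x* = (0, 5.5).
  primal value c^T x* = 16.5.
Solving the dual: y* = (0, 0, 1.5).
  dual value b^T y* = 16.5.
Strong duality: c^T x* = b^T y*. Confirmed.

16.5
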